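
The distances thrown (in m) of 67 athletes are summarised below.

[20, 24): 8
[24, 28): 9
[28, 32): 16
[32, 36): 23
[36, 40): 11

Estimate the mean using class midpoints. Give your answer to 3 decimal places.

Midpoints: 22, 26, 30, 34, 38
Σfm = 8×22 + 9×26 + 16×30 + 23×34 + 11×38 = 2090
n = Σf = 67
Mean = 2090 / 67 = 31.1940

31.194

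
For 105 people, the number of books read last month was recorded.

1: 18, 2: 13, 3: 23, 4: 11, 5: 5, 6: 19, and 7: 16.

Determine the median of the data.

Cumulative frequencies: 18, 31, 54, 65, 70, 89, 105
n = 105, so the median is the value in position (n+1)/2 = 53.
Position 53 falls at value 3.

3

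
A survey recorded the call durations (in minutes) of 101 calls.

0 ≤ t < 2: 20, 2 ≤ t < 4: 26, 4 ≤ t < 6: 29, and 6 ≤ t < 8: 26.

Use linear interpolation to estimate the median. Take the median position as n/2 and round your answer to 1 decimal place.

Cumulative frequencies: 20, 46, 75, 101
n = 101; position = n/2 = 50.5.
This falls in the class 4 ≤ t < 6: L = 4, F = 46, f = 29, h = 2.
Median ≈ 4 + ((50.5 − 46) / 29) × 2 = 4.3103

4.3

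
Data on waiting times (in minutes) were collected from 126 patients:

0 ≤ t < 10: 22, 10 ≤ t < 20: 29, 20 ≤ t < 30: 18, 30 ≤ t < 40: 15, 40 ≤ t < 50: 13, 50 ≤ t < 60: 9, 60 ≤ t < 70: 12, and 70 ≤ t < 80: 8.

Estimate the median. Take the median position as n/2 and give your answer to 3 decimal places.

26.667

Cumulative frequencies: 22, 51, 69, 84, 97, 106, 118, 126
n = 126; position = n/2 = 63.
This falls in the class 20 ≤ t < 30: L = 20, F = 51, f = 18, h = 10.
Median ≈ 20 + ((63 − 51) / 18) × 10 = 26.6667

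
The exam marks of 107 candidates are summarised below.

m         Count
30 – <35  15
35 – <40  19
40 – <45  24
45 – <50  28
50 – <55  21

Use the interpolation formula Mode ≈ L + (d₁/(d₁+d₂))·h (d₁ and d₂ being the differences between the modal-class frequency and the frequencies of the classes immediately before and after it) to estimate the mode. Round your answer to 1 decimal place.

Modal class: 45 – <50 (highest frequency 28).
d₁ = 28 − 24 = 4, d₂ = 28 − 21 = 7
Mode ≈ 45 + (4/(4+7)) × 5 = 45 + 1.8182 = 46.8182

46.8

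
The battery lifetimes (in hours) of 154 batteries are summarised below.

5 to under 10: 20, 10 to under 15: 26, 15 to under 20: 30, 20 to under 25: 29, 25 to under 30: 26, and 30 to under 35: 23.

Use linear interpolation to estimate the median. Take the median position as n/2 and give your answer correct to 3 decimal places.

20.172

Cumulative frequencies: 20, 46, 76, 105, 131, 154
n = 154; position = n/2 = 77.
This falls in the class 20 to under 25: L = 20, F = 76, f = 29, h = 5.
Median ≈ 20 + ((77 − 76) / 29) × 5 = 20.1724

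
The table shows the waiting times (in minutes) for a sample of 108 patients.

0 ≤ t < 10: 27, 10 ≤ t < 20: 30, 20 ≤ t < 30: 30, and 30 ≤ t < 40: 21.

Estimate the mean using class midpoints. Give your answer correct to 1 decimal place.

19.2

Midpoints: 5, 15, 25, 35
Σfm = 27×5 + 30×15 + 30×25 + 21×35 = 2070
n = Σf = 108
Mean = 2070 / 108 = 19.1667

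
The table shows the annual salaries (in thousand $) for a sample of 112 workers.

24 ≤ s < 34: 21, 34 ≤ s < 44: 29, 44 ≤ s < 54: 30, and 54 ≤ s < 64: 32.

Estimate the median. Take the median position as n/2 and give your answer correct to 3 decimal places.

46.000

Cumulative frequencies: 21, 50, 80, 112
n = 112; position = n/2 = 56.
This falls in the class 44 ≤ s < 54: L = 44, F = 50, f = 30, h = 10.
Median ≈ 44 + ((56 − 50) / 30) × 10 = 46.0000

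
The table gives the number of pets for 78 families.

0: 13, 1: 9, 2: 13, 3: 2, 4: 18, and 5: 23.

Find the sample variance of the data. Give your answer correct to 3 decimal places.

3.578

Values: 0, 1, 2, 3, 4, 5
n = 78, Σfx = 228, mean = 2.9231
Σfx² = 942
Σf(x − x̄)² = Σfx² − (Σfx)²/n = 942 − 228²/78 = 275.5385
Sample variance = 275.5385 / 77 = 3.5784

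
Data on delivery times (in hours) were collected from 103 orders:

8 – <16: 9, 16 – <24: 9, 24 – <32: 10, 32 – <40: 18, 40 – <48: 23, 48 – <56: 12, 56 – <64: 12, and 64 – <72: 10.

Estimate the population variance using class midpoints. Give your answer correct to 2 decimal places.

Midpoints: 12, 20, 28, 36, 44, 52, 60, 68
n = 103, Σfm = 4252, mean = 41.2816
Σfm² = 202480
Σf(m − x̄)² = Σfm² − (Σfm)²/n = 202480 − 4252²/103 = 26950.8350
Population variance = 26950.8350 / 103 = 261.6586

261.66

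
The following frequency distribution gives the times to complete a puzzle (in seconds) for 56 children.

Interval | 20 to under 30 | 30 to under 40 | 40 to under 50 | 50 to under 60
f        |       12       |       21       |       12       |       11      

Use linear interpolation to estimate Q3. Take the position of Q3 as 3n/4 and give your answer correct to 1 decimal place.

Cumulative frequencies: 12, 33, 45, 56
n = 56; position = 3n/4 = 42.
This falls in the class 40 to under 50: L = 40, F = 33, f = 12, h = 10.
Upper quartile ≈ 40 + ((42 − 33) / 12) × 10 = 47.5000

47.5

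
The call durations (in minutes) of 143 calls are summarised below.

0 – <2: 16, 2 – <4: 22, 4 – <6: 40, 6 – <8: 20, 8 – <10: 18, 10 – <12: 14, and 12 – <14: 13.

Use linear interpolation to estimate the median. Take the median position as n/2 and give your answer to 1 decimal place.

Cumulative frequencies: 16, 38, 78, 98, 116, 130, 143
n = 143; position = n/2 = 71.5.
This falls in the class 4 – <6: L = 4, F = 38, f = 40, h = 2.
Median ≈ 4 + ((71.5 − 38) / 40) × 2 = 5.6750

5.7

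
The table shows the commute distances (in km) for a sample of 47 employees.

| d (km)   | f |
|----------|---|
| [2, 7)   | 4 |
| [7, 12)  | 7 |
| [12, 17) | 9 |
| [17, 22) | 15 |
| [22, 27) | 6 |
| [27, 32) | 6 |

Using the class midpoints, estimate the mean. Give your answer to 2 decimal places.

17.69

Midpoints: 4.5, 9.5, 14.5, 19.5, 24.5, 29.5
Σfm = 4×4.5 + 7×9.5 + 9×14.5 + 15×19.5 + 6×24.5 + 6×29.5 = 831.5
n = Σf = 47
Mean = 831.5 / 47 = 17.6915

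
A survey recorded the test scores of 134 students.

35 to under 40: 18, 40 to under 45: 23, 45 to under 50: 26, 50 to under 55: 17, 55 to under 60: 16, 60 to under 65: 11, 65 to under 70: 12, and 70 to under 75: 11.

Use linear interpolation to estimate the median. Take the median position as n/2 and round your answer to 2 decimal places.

Cumulative frequencies: 18, 41, 67, 84, 100, 111, 123, 134
n = 134; position = n/2 = 67.
This falls in the class 45 to under 50: L = 45, F = 41, f = 26, h = 5.
Median ≈ 45 + ((67 − 41) / 26) × 5 = 50.0000

50.00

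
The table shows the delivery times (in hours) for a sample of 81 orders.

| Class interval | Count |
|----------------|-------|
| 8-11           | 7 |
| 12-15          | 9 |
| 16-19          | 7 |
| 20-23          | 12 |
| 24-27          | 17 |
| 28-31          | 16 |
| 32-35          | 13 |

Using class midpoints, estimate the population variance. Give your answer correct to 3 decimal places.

Midpoints: 9.5, 13.5, 17.5, 21.5, 25.5, 29.5, 33.5
n = 81, Σfm = 1909.5, mean = 23.5741
Σfm² = 49530.25
Σf(m − x̄)² = Σfm² − (Σfm)²/n = 49530.25 − 1909.5²/81 = 4515.5556
Population variance = 4515.5556 / 81 = 55.7476

55.748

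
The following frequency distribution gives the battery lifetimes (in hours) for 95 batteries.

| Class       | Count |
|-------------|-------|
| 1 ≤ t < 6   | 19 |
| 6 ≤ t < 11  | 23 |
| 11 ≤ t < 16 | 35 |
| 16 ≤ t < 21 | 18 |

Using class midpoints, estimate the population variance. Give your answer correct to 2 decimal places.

Midpoints: 3.5, 8.5, 13.5, 18.5
n = 95, Σfm = 1067.5, mean = 11.2368
Σfm² = 14433.75
Σf(m − x̄)² = Σfm² − (Σfm)²/n = 14433.75 − 1067.5²/95 = 2438.4211
Population variance = 2438.4211 / 95 = 25.6676

25.67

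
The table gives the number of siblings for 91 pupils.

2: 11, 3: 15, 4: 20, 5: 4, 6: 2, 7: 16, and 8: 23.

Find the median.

4

Cumulative frequencies: 11, 26, 46, 50, 52, 68, 91
n = 91, so the median is the value in position (n+1)/2 = 46.
Position 46 falls at value 4.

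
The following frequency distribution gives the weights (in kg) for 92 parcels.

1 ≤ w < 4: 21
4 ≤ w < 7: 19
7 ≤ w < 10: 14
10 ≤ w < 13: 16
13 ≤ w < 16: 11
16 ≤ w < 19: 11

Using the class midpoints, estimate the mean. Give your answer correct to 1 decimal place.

Midpoints: 2.5, 5.5, 8.5, 11.5, 14.5, 17.5
Σfm = 21×2.5 + 19×5.5 + 14×8.5 + 16×11.5 + 11×14.5 + 11×17.5 = 812
n = Σf = 92
Mean = 812 / 92 = 8.8261

8.8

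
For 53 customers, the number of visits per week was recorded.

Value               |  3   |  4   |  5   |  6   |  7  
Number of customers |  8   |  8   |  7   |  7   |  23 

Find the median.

Cumulative frequencies: 8, 16, 23, 30, 53
n = 53, so the median is the value in position (n+1)/2 = 27.
Position 27 falls at value 6.

6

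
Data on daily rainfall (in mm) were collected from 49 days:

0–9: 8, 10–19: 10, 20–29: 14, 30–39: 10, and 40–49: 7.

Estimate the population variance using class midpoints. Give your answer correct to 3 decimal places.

163.099

Midpoints: 4.5, 14.5, 24.5, 34.5, 44.5
n = 49, Σfm = 1180.5, mean = 24.0918
Σfm² = 36432.25
Σf(m − x̄)² = Σfm² − (Σfm)²/n = 36432.25 − 1180.5²/49 = 7991.8367
Population variance = 7991.8367 / 49 = 163.0987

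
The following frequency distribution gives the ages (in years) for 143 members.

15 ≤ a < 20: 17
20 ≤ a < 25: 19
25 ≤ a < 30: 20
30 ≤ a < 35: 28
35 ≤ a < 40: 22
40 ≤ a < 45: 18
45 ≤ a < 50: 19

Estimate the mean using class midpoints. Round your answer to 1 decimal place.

Midpoints: 17.5, 22.5, 27.5, 32.5, 37.5, 42.5, 47.5
Σfm = 17×17.5 + 19×22.5 + 20×27.5 + 28×32.5 + 22×37.5 + 18×42.5 + 19×47.5 = 4677.5
n = Σf = 143
Mean = 4677.5 / 143 = 32.7098

32.7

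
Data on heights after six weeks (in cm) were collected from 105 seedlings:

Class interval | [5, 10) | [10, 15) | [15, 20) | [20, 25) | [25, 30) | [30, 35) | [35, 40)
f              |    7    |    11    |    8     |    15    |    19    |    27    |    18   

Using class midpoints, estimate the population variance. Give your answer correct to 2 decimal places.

83.09

Midpoints: 7.5, 12.5, 17.5, 22.5, 27.5, 32.5, 37.5
n = 105, Σfm = 2742.5, mean = 26.1190
Σfm² = 80356.25
Σf(m − x̄)² = Σfm² − (Σfm)²/n = 80356.25 − 2742.5²/105 = 8724.7619
Population variance = 8724.7619 / 105 = 83.0930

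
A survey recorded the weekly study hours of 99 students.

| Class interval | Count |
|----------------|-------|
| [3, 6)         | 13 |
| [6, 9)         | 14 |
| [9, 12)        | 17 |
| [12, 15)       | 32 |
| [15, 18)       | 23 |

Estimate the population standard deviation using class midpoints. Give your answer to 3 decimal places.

Midpoints: 4.5, 7.5, 10.5, 13.5, 16.5
n = 99, Σfm = 1153.5, mean = 11.6515
Σfm² = 15018.75
Σf(m − x̄)² = Σfm² − (Σfm)²/n = 15018.75 − 1153.5²/99 = 1578.7273
Population variance = 1578.7273 / 99 = 15.9467
Standard deviation = √15.9467 = 3.9933

3.993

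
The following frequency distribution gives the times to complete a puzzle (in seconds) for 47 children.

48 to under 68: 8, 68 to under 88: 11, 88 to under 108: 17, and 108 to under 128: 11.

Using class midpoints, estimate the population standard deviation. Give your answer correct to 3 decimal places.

Midpoints: 58, 78, 98, 118
n = 47, Σfm = 4286, mean = 91.1915
Σfm² = 410268
Σf(m − x̄)² = Σfm² − (Σfm)²/n = 410268 − 4286²/47 = 19421.2766
Population variance = 19421.2766 / 47 = 413.2187
Standard deviation = √413.2187 = 20.3278

20.328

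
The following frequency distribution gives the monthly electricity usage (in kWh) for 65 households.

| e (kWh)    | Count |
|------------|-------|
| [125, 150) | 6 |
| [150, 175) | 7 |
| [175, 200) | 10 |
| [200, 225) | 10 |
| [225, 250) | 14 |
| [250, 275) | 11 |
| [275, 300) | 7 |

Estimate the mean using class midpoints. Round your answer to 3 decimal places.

Midpoints: 137.5, 162.5, 187.5, 212.5, 237.5, 262.5, 287.5
Σfm = 6×137.5 + 7×162.5 + 10×187.5 + 10×212.5 + 14×237.5 + 11×262.5 + 7×287.5 = 14187.5
n = Σf = 65
Mean = 14187.5 / 65 = 218.2692

218.269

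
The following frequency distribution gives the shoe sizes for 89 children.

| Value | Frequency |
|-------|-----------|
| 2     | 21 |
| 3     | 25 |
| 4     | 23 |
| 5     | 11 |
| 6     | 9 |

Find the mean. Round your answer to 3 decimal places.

Values: 2, 3, 4, 5, 6
Σfx = 21×2 + 25×3 + 23×4 + 11×5 + 9×6 = 318
n = Σf = 89
Mean = 318 / 89 = 3.5730

3.573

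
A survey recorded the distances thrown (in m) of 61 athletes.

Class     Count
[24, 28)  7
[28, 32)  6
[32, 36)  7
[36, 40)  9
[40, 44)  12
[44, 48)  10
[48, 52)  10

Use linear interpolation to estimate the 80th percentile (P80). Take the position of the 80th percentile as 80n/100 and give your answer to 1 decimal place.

Cumulative frequencies: 7, 13, 20, 29, 41, 51, 61
n = 61; position = 80n/100 = 48.8.
This falls in the class [44, 48): L = 44, F = 41, f = 10, h = 4.
80th percentile ≈ 44 + ((48.8 − 41) / 10) × 4 = 47.1200

47.1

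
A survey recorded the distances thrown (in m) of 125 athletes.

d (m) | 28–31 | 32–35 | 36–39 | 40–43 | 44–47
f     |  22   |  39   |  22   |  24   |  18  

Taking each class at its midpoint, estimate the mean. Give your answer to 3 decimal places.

36.764

Midpoints: 29.5, 33.5, 37.5, 41.5, 45.5
Σfm = 22×29.5 + 39×33.5 + 22×37.5 + 24×41.5 + 18×45.5 = 4595.5
n = Σf = 125
Mean = 4595.5 / 125 = 36.7640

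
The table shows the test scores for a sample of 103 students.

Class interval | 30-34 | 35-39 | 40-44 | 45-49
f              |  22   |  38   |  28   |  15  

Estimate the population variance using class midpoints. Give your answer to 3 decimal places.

23.645

Midpoints: 32, 37, 42, 47
n = 103, Σfm = 3991, mean = 38.7476
Σfm² = 157077
Σf(m − x̄)² = Σfm² − (Σfm)²/n = 157077 − 3991²/103 = 2435.4369
Population variance = 2435.4369 / 103 = 23.6450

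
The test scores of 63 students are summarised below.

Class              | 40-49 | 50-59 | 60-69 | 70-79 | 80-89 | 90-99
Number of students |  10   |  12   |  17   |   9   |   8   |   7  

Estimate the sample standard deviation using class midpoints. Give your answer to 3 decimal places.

Midpoints: 44.5, 54.5, 64.5, 74.5, 84.5, 94.5
n = 63, Σfm = 4203.5, mean = 66.7222
Σfm² = 295755.75
Σf(m − x̄)² = Σfm² − (Σfm)²/n = 295755.75 − 4203.5²/63 = 15288.8889
Sample variance = 15288.8889 / 62 = 246.5950
Standard deviation = √246.5950 = 15.7033

15.703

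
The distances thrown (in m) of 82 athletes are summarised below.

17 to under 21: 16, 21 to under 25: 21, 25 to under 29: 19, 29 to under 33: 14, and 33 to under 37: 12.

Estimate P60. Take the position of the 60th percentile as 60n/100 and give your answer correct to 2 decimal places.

Cumulative frequencies: 16, 37, 56, 70, 82
n = 82; position = 60n/100 = 49.2.
This falls in the class 25 to under 29: L = 25, F = 37, f = 19, h = 4.
60th percentile ≈ 25 + ((49.2 − 37) / 19) × 4 = 27.5684

27.57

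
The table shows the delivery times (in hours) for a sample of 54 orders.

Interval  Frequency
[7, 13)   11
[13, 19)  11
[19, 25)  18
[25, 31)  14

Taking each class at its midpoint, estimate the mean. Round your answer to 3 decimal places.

19.889

Midpoints: 10, 16, 22, 28
Σfm = 11×10 + 11×16 + 18×22 + 14×28 = 1074
n = Σf = 54
Mean = 1074 / 54 = 19.8889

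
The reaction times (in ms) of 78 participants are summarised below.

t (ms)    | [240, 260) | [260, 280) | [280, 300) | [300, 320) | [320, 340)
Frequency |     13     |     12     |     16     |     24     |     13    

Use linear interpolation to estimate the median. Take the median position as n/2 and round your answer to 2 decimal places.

Cumulative frequencies: 13, 25, 41, 65, 78
n = 78; position = n/2 = 39.
This falls in the class [280, 300): L = 280, F = 25, f = 16, h = 20.
Median ≈ 280 + ((39 − 25) / 16) × 20 = 297.5000

297.50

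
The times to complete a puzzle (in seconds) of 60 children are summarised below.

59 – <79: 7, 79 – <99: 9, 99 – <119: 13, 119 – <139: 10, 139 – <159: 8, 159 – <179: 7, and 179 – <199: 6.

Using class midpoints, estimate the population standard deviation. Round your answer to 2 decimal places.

Midpoints: 69, 89, 109, 129, 149, 169, 189
n = 60, Σfm = 7500, mean = 125.0000
Σfm² = 1017340
Σf(m − x̄)² = Σfm² − (Σfm)²/n = 1017340 − 7500²/60 = 79840.0000
Population variance = 79840.0000 / 60 = 1330.6667
Standard deviation = √1330.6667 = 36.4783

36.48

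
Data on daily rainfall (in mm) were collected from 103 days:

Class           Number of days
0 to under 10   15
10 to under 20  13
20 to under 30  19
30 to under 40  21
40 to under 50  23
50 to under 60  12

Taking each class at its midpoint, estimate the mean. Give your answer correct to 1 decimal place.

Midpoints: 5, 15, 25, 35, 45, 55
Σfm = 15×5 + 13×15 + 19×25 + 21×35 + 23×45 + 12×55 = 3175
n = Σf = 103
Mean = 3175 / 103 = 30.8252

30.8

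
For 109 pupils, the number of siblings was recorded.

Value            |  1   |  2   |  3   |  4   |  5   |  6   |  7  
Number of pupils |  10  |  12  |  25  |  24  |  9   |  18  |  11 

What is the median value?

Cumulative frequencies: 10, 22, 47, 71, 80, 98, 109
n = 109, so the median is the value in position (n+1)/2 = 55.
Position 55 falls at value 4.

4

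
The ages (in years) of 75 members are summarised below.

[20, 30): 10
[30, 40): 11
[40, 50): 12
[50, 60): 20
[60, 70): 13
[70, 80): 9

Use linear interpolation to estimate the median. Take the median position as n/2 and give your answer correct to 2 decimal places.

52.25

Cumulative frequencies: 10, 21, 33, 53, 66, 75
n = 75; position = n/2 = 37.5.
This falls in the class [50, 60): L = 50, F = 33, f = 20, h = 10.
Median ≈ 50 + ((37.5 − 33) / 20) × 10 = 52.2500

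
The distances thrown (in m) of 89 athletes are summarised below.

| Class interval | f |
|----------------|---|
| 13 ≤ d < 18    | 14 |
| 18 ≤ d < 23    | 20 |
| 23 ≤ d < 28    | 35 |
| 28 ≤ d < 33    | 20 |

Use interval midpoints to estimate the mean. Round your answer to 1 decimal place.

23.9

Midpoints: 15.5, 20.5, 25.5, 30.5
Σfm = 14×15.5 + 20×20.5 + 35×25.5 + 20×30.5 = 2129.5
n = Σf = 89
Mean = 2129.5 / 89 = 23.9270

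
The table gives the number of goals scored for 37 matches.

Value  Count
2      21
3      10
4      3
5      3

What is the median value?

2

Cumulative frequencies: 21, 31, 34, 37
n = 37, so the median is the value in position (n+1)/2 = 19.
Position 19 falls at value 2.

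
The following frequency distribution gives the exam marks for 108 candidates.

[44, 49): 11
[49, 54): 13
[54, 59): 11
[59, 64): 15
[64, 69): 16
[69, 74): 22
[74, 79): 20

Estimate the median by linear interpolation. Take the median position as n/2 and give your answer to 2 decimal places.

Cumulative frequencies: 11, 24, 35, 50, 66, 88, 108
n = 108; position = n/2 = 54.
This falls in the class [64, 69): L = 64, F = 50, f = 16, h = 5.
Median ≈ 64 + ((54 − 50) / 16) × 5 = 65.2500

65.25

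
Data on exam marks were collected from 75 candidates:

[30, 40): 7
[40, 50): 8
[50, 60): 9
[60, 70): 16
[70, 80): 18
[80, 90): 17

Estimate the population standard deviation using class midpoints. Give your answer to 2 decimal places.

15.90

Midpoints: 35, 45, 55, 65, 75, 85
n = 75, Σfm = 4935, mean = 65.8000
Σfm² = 343675
Σf(m − x̄)² = Σfm² − (Σfm)²/n = 343675 − 4935²/75 = 18952.0000
Population variance = 18952.0000 / 75 = 252.6933
Standard deviation = √252.6933 = 15.8963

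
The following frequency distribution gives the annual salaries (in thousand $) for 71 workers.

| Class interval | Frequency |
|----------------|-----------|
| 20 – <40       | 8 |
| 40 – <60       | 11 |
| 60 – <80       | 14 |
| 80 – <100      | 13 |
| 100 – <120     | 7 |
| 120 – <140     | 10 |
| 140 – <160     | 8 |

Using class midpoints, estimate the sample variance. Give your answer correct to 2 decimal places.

1416.34

Midpoints: 30, 50, 70, 90, 110, 130, 150
n = 71, Σfm = 6210, mean = 87.4648
Σfm² = 642300
Σf(m − x̄)² = Σfm² − (Σfm)²/n = 642300 − 6210²/71 = 99143.6620
Sample variance = 99143.6620 / 70 = 1416.3380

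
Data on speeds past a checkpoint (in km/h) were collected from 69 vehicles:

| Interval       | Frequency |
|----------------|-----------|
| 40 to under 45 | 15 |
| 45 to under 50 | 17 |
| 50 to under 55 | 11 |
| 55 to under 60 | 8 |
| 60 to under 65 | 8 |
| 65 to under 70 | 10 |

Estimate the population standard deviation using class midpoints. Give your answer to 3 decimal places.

8.645

Midpoints: 42.5, 47.5, 52.5, 57.5, 62.5, 67.5
n = 69, Σfm = 3657.5, mean = 53.0072
Σfm² = 199031.25
Σf(m − x̄)² = Σfm² − (Σfm)²/n = 199031.25 − 3657.5²/69 = 5157.2464
Population variance = 5157.2464 / 69 = 74.7427
Standard deviation = √74.7427 = 8.6454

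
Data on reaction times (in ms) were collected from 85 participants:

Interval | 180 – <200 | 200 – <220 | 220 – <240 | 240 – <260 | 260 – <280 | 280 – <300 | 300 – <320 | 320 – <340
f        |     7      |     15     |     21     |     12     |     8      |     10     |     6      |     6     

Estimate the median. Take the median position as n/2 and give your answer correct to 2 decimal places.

Cumulative frequencies: 7, 22, 43, 55, 63, 73, 79, 85
n = 85; position = n/2 = 42.5.
This falls in the class 220 – <240: L = 220, F = 22, f = 21, h = 20.
Median ≈ 220 + ((42.5 − 22) / 21) × 20 = 239.5238

239.52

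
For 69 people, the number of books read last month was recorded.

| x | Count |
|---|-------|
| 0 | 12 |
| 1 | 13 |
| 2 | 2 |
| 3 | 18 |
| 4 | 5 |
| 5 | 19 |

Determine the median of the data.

Cumulative frequencies: 12, 25, 27, 45, 50, 69
n = 69, so the median is the value in position (n+1)/2 = 35.
Position 35 falls at value 3.

3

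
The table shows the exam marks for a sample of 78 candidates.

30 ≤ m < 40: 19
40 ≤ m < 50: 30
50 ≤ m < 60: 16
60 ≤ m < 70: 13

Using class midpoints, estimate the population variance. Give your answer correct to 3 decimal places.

102.844

Midpoints: 35, 45, 55, 65
n = 78, Σfm = 3740, mean = 47.9487
Σfm² = 187350
Σf(m − x̄)² = Σfm² − (Σfm)²/n = 187350 − 3740²/78 = 8021.7949
Population variance = 8021.7949 / 78 = 102.8435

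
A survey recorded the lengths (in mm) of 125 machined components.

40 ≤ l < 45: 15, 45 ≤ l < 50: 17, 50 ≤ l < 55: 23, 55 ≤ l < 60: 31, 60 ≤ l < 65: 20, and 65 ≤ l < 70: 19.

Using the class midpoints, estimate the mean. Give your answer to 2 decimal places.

55.74

Midpoints: 42.5, 47.5, 52.5, 57.5, 62.5, 67.5
Σfm = 15×42.5 + 17×47.5 + 23×52.5 + 31×57.5 + 20×62.5 + 19×67.5 = 6967.5
n = Σf = 125
Mean = 6967.5 / 125 = 55.7400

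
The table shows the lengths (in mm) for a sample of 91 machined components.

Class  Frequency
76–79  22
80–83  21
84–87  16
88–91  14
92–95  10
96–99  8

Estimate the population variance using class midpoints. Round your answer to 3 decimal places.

41.224

Midpoints: 77.5, 81.5, 85.5, 89.5, 93.5, 97.5
n = 91, Σfm = 7752.5, mean = 85.1923
Σfm² = 664204.75
Σf(m − x̄)² = Σfm² − (Σfm)²/n = 664204.75 − 7752.5²/91 = 3751.3846
Population variance = 3751.3846 / 91 = 41.2240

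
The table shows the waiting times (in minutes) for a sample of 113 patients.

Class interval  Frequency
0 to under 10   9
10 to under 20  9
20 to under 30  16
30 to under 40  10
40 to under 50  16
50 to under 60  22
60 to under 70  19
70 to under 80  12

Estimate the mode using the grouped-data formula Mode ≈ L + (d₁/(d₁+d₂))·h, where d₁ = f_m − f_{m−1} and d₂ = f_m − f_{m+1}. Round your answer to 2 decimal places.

Modal class: 50 to under 60 (highest frequency 22).
d₁ = 22 − 16 = 6, d₂ = 22 − 19 = 3
Mode ≈ 50 + (6/(6+3)) × 10 = 50 + 6.6667 = 56.6667

56.67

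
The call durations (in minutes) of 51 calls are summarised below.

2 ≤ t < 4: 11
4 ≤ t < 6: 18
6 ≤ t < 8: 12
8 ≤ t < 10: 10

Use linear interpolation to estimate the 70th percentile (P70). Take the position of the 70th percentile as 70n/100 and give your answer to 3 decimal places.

Cumulative frequencies: 11, 29, 41, 51
n = 51; position = 70n/100 = 35.7.
This falls in the class 6 ≤ t < 8: L = 6, F = 29, f = 12, h = 2.
70th percentile ≈ 6 + ((35.7 − 29) / 12) × 2 = 7.1167

7.117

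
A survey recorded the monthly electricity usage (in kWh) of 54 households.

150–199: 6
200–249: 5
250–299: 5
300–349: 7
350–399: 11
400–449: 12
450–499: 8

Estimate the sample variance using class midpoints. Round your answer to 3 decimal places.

9315.164

Midpoints: 174.5, 224.5, 274.5, 324.5, 374.5, 424.5, 474.5
n = 54, Σfm = 18823, mean = 348.5741
Σfm² = 7054913.5
Σf(m − x̄)² = Σfm² − (Σfm)²/n = 7054913.5 − 18823²/54 = 493703.7037
Sample variance = 493703.7037 / 53 = 9315.1642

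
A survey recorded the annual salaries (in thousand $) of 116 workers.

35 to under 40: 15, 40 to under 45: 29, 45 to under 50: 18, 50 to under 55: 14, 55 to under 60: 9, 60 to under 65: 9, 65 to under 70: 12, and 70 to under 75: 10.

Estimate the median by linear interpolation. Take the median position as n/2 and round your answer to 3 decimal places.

48.889

Cumulative frequencies: 15, 44, 62, 76, 85, 94, 106, 116
n = 116; position = n/2 = 58.
This falls in the class 45 to under 50: L = 45, F = 44, f = 18, h = 5.
Median ≈ 45 + ((58 − 44) / 18) × 5 = 48.8889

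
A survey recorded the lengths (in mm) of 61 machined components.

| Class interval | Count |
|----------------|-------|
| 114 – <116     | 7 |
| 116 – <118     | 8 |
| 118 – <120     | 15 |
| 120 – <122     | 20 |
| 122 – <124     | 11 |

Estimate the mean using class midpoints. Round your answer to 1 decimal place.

119.7

Midpoints: 115, 117, 119, 121, 123
Σfm = 7×115 + 8×117 + 15×119 + 20×121 + 11×123 = 7299
n = Σf = 61
Mean = 7299 / 61 = 119.6557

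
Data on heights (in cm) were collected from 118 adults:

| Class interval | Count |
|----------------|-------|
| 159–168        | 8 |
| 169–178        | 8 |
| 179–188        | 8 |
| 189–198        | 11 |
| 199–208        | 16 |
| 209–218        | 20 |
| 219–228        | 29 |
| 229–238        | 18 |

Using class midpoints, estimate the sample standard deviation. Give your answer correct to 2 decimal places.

21.10

Midpoints: 163.5, 173.5, 183.5, 193.5, 203.5, 213.5, 223.5, 233.5
n = 118, Σfm = 24503, mean = 207.6525
Σfm² = 5140175.5
Σf(m − x̄)² = Σfm² − (Σfm)²/n = 5140175.5 − 24503²/118 = 52065.2542
Sample variance = 52065.2542 / 117 = 445.0022
Standard deviation = √445.0022 = 21.0951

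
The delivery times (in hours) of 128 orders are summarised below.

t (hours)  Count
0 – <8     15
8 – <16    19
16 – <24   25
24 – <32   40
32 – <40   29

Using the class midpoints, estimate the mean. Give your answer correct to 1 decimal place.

Midpoints: 4, 12, 20, 28, 36
Σfm = 15×4 + 19×12 + 25×20 + 40×28 + 29×36 = 2952
n = Σf = 128
Mean = 2952 / 128 = 23.0625

23.1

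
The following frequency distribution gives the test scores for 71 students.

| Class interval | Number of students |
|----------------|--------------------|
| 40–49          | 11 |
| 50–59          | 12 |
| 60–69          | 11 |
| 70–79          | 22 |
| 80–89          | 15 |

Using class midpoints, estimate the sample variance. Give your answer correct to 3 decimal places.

190.624

Midpoints: 44.5, 54.5, 64.5, 74.5, 84.5
n = 71, Σfm = 4759.5, mean = 67.0352
Σfm² = 332397.75
Σf(m − x̄)² = Σfm² − (Σfm)²/n = 332397.75 − 4759.5²/71 = 13343.6620
Sample variance = 13343.6620 / 70 = 190.6237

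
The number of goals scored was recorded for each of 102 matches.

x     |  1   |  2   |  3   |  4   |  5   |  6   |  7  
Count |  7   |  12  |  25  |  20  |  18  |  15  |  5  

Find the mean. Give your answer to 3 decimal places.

Values: 1, 2, 3, 4, 5, 6, 7
Σfx = 7×1 + 12×2 + 25×3 + 20×4 + 18×5 + 15×6 + 5×7 = 401
n = Σf = 102
Mean = 401 / 102 = 3.9314

3.931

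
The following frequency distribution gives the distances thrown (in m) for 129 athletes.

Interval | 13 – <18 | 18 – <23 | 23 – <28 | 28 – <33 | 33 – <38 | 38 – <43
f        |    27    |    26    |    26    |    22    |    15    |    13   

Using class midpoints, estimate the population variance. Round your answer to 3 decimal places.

Midpoints: 15.5, 20.5, 25.5, 30.5, 35.5, 40.5
n = 129, Σfm = 3344.5, mean = 25.9264
Σfm² = 95012.25
Σf(m − x̄)² = Σfm² − (Σfm)²/n = 95012.25 − 3344.5²/129 = 8301.5504
Population variance = 8301.5504 / 129 = 64.3531

64.353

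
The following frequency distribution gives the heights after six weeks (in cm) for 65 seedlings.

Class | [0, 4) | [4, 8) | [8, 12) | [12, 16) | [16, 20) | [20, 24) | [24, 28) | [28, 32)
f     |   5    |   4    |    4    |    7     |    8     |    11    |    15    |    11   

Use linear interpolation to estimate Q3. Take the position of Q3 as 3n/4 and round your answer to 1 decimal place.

Cumulative frequencies: 5, 9, 13, 20, 28, 39, 54, 65
n = 65; position = 3n/4 = 48.75.
This falls in the class [24, 28): L = 24, F = 39, f = 15, h = 4.
Upper quartile ≈ 24 + ((48.75 − 39) / 15) × 4 = 26.6000

26.6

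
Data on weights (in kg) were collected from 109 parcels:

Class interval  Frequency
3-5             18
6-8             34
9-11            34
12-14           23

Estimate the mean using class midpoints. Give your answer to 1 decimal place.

8.7

Midpoints: 4, 7, 10, 13
Σfm = 18×4 + 34×7 + 34×10 + 23×13 = 949
n = Σf = 109
Mean = 949 / 109 = 8.7064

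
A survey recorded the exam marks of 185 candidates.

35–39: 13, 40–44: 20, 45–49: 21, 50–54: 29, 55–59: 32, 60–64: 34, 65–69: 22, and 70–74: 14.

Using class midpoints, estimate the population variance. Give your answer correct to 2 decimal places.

98.32

Midpoints: 37, 42, 47, 52, 57, 62, 67, 72
n = 185, Σfm = 10230, mean = 55.2973
Σfm² = 583880
Σf(m − x̄)² = Σfm² − (Σfm)²/n = 583880 − 10230²/185 = 18188.6486
Population variance = 18188.6486 / 185 = 98.3170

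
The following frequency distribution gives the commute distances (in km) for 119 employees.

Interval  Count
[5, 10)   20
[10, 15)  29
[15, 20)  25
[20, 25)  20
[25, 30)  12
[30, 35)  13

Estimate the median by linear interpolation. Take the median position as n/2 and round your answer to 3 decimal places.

17.100

Cumulative frequencies: 20, 49, 74, 94, 106, 119
n = 119; position = n/2 = 59.5.
This falls in the class [15, 20): L = 15, F = 49, f = 25, h = 5.
Median ≈ 15 + ((59.5 − 49) / 25) × 5 = 17.1000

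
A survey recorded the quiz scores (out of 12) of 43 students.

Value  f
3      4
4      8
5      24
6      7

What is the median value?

Cumulative frequencies: 4, 12, 36, 43
n = 43, so the median is the value in position (n+1)/2 = 22.
Position 22 falls at value 5.

5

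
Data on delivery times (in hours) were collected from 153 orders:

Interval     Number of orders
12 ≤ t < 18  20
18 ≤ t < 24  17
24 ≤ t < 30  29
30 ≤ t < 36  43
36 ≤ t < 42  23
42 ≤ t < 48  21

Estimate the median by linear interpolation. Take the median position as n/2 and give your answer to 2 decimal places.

Cumulative frequencies: 20, 37, 66, 109, 132, 153
n = 153; position = n/2 = 76.5.
This falls in the class 30 ≤ t < 36: L = 30, F = 66, f = 43, h = 6.
Median ≈ 30 + ((76.5 − 66) / 43) × 6 = 31.4651

31.47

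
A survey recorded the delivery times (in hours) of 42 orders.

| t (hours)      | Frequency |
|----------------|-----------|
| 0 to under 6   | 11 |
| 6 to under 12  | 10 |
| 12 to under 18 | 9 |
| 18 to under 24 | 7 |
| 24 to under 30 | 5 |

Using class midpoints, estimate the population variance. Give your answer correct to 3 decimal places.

Midpoints: 3, 9, 15, 21, 27
n = 42, Σfm = 540, mean = 12.8571
Σfm² = 9666
Σf(m − x̄)² = Σfm² − (Σfm)²/n = 9666 − 540²/42 = 2723.1429
Population variance = 2723.1429 / 42 = 64.8367

64.837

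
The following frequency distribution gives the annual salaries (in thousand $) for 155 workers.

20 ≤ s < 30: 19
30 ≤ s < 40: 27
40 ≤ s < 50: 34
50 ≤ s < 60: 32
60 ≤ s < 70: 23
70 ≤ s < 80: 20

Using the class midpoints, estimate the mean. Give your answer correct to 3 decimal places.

49.710

Midpoints: 25, 35, 45, 55, 65, 75
Σfm = 19×25 + 27×35 + 34×45 + 32×55 + 23×65 + 20×75 = 7705
n = Σf = 155
Mean = 7705 / 155 = 49.7097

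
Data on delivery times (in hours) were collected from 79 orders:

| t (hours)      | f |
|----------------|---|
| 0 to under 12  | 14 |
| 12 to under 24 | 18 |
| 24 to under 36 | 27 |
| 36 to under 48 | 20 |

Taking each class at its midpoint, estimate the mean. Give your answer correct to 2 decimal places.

26.05

Midpoints: 6, 18, 30, 42
Σfm = 14×6 + 18×18 + 27×30 + 20×42 = 2058
n = Σf = 79
Mean = 2058 / 79 = 26.0506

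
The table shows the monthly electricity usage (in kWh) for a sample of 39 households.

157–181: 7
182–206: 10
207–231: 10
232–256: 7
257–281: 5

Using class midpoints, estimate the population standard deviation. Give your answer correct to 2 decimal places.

Midpoints: 169, 194, 219, 244, 269
n = 39, Σfm = 8366, mean = 214.5128
Σfm² = 1834454
Σf(m − x̄)² = Σfm² − (Σfm)²/n = 1834454 − 8366²/39 = 39839.7436
Population variance = 39839.7436 / 39 = 1021.5319
Standard deviation = √1021.5319 = 31.9614

31.96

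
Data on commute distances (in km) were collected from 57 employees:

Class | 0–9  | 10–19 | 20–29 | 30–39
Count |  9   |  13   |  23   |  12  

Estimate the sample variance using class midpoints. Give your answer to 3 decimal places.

Midpoints: 4.5, 14.5, 24.5, 34.5
n = 57, Σfm = 1206.5, mean = 21.1667
Σfm² = 31004.25
Σf(m − x̄)² = Σfm² − (Σfm)²/n = 31004.25 − 1206.5²/57 = 5466.6667
Sample variance = 5466.6667 / 56 = 97.6190

97.619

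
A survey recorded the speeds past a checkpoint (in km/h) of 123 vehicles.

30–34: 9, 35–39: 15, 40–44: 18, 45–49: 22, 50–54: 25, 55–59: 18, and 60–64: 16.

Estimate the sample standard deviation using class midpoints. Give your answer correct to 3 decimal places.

Midpoints: 32, 37, 42, 47, 52, 57, 62
n = 123, Σfm = 5951, mean = 48.3821
Σfm² = 297687
Σf(m − x̄)² = Σfm² − (Σfm)²/n = 297687 − 5951²/123 = 9765.0407
Sample variance = 9765.0407 / 122 = 80.0413
Standard deviation = √80.0413 = 8.9466

8.947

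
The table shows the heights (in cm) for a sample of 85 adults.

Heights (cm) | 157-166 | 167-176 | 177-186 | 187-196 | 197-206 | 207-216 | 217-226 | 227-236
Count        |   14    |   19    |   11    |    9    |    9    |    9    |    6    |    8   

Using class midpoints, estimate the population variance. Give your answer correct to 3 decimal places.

514.934

Midpoints: 161.5, 171.5, 181.5, 191.5, 201.5, 211.5, 221.5, 231.5
n = 85, Σfm = 16137.5, mean = 189.8529
Σfm² = 3107521.25
Σf(m − x̄)² = Σfm² − (Σfm)²/n = 3107521.25 − 16137.5²/85 = 43769.4118
Population variance = 43769.4118 / 85 = 514.9343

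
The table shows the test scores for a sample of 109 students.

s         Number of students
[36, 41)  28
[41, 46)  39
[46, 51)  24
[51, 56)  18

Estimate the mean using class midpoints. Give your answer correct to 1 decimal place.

45.0

Midpoints: 38.5, 43.5, 48.5, 53.5
Σfm = 28×38.5 + 39×43.5 + 24×48.5 + 18×53.5 = 4901.5
n = Σf = 109
Mean = 4901.5 / 109 = 44.9679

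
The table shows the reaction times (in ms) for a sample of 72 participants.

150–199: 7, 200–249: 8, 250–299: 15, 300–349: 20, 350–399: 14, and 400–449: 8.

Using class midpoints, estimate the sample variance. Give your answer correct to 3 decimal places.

5256.260

Midpoints: 174.5, 224.5, 274.5, 324.5, 374.5, 424.5
n = 72, Σfm = 22264, mean = 309.2222
Σfm² = 7257718
Σf(m − x̄)² = Σfm² − (Σfm)²/n = 7257718 − 22264²/72 = 373194.4444
Sample variance = 373194.4444 / 71 = 5256.2598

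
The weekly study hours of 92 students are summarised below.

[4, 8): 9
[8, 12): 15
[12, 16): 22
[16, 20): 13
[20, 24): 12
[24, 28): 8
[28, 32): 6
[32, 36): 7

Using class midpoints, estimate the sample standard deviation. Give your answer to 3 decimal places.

8.095

Midpoints: 6, 10, 14, 18, 22, 26, 30, 34
n = 92, Σfm = 1636, mean = 17.7826
Σfm² = 35056
Σf(m − x̄)² = Σfm² − (Σfm)²/n = 35056 − 1636²/92 = 5963.6522
Sample variance = 5963.6522 / 91 = 65.5346
Standard deviation = √65.5346 = 8.0953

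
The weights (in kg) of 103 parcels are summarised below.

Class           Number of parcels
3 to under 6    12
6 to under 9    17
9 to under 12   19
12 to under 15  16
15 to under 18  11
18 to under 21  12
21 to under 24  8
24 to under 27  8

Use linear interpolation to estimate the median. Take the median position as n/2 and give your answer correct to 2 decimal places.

12.66

Cumulative frequencies: 12, 29, 48, 64, 75, 87, 95, 103
n = 103; position = n/2 = 51.5.
This falls in the class 12 to under 15: L = 12, F = 48, f = 16, h = 3.
Median ≈ 12 + ((51.5 − 48) / 16) × 3 = 12.6562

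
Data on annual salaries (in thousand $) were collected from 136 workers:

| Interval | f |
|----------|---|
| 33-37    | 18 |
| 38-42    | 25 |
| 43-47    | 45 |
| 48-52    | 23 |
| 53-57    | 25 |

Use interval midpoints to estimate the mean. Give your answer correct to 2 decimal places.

Midpoints: 35, 40, 45, 50, 55
Σfm = 18×35 + 25×40 + 45×45 + 23×50 + 25×55 = 6180
n = Σf = 136
Mean = 6180 / 136 = 45.4412

45.44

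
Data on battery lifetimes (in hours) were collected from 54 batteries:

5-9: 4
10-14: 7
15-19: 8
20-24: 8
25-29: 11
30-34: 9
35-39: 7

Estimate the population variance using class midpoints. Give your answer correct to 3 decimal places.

Midpoints: 7, 12, 17, 22, 27, 32, 37
n = 54, Σfm = 1268, mean = 23.4815
Σfm² = 34206
Σf(m − x̄)² = Σfm² − (Σfm)²/n = 34206 − 1268²/54 = 4431.4815
Population variance = 4431.4815 / 54 = 82.0645

82.064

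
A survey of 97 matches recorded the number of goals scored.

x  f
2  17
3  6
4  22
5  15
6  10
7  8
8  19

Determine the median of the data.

5

Cumulative frequencies: 17, 23, 45, 60, 70, 78, 97
n = 97, so the median is the value in position (n+1)/2 = 49.
Position 49 falls at value 5.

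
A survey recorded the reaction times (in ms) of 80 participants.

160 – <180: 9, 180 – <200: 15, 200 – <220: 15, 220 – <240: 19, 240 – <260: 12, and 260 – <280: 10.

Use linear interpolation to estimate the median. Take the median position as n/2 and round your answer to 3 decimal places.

Cumulative frequencies: 9, 24, 39, 58, 70, 80
n = 80; position = n/2 = 40.
This falls in the class 220 – <240: L = 220, F = 39, f = 19, h = 20.
Median ≈ 220 + ((40 − 39) / 19) × 20 = 221.0526

221.053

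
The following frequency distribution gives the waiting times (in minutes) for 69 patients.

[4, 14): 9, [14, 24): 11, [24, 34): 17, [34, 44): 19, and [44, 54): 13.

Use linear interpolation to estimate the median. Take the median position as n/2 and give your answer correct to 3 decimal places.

Cumulative frequencies: 9, 20, 37, 56, 69
n = 69; position = n/2 = 34.5.
This falls in the class [24, 34): L = 24, F = 20, f = 17, h = 10.
Median ≈ 24 + ((34.5 − 20) / 17) × 10 = 32.5294

32.529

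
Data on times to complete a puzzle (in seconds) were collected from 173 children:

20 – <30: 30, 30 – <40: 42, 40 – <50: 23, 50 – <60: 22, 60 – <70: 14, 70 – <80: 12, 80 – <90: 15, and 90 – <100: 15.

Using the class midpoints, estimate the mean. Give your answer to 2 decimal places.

51.88

Midpoints: 25, 35, 45, 55, 65, 75, 85, 95
Σfm = 30×25 + 42×35 + 23×45 + 22×55 + 14×65 + 12×75 + 15×85 + 15×95 = 8975
n = Σf = 173
Mean = 8975 / 173 = 51.8786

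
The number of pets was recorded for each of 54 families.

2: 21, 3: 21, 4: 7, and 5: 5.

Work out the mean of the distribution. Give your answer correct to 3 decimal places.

2.926

Values: 2, 3, 4, 5
Σfx = 21×2 + 21×3 + 7×4 + 5×5 = 158
n = Σf = 54
Mean = 158 / 54 = 2.9259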